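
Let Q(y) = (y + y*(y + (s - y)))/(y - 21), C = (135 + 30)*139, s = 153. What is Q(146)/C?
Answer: 2044/260625 ≈ 0.0078427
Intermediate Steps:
C = 22935 (C = 165*139 = 22935)
Q(y) = 154*y/(-21 + y) (Q(y) = (y + y*(y + (153 - y)))/(y - 21) = (y + y*153)/(-21 + y) = (y + 153*y)/(-21 + y) = (154*y)/(-21 + y) = 154*y/(-21 + y))
Q(146)/C = (154*146/(-21 + 146))/22935 = (154*146/125)*(1/22935) = (154*146*(1/125))*(1/22935) = (22484/125)*(1/22935) = 2044/260625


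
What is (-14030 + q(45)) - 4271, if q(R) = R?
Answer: -18256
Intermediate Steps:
(-14030 + q(45)) - 4271 = (-14030 + 45) - 4271 = -13985 - 4271 = -18256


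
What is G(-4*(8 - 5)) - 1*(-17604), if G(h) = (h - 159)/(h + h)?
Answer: 140889/8 ≈ 17611.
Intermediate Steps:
G(h) = (-159 + h)/(2*h) (G(h) = (-159 + h)/((2*h)) = (-159 + h)*(1/(2*h)) = (-159 + h)/(2*h))
G(-4*(8 - 5)) - 1*(-17604) = (-159 - 4*(8 - 5))/(2*((-4*(8 - 5)))) - 1*(-17604) = (-159 - 4*3)/(2*((-4*3))) + 17604 = (½)*(-159 - 12)/(-12) + 17604 = (½)*(-1/12)*(-171) + 17604 = 57/8 + 17604 = 140889/8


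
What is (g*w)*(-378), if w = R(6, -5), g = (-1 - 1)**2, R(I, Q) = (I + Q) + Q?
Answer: 6048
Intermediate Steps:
R(I, Q) = I + 2*Q
g = 4 (g = (-2)**2 = 4)
w = -4 (w = 6 + 2*(-5) = 6 - 10 = -4)
(g*w)*(-378) = (4*(-4))*(-378) = -16*(-378) = 6048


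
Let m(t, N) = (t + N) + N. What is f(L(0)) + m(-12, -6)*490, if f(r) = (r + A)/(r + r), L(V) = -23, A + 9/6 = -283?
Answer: -1081305/92 ≈ -11753.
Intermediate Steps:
A = -569/2 (A = -3/2 - 283 = -569/2 ≈ -284.50)
m(t, N) = t + 2*N (m(t, N) = (N + t) + N = t + 2*N)
f(r) = (-569/2 + r)/(2*r) (f(r) = (r - 569/2)/(r + r) = (-569/2 + r)/((2*r)) = (-569/2 + r)*(1/(2*r)) = (-569/2 + r)/(2*r))
f(L(0)) + m(-12, -6)*490 = (¼)*(-569 + 2*(-23))/(-23) + (-12 + 2*(-6))*490 = (¼)*(-1/23)*(-569 - 46) + (-12 - 12)*490 = (¼)*(-1/23)*(-615) - 24*490 = 615/92 - 11760 = -1081305/92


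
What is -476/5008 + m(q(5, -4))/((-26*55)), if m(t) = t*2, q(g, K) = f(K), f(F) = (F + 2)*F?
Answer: -95101/895180 ≈ -0.10624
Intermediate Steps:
f(F) = F*(2 + F) (f(F) = (2 + F)*F = F*(2 + F))
q(g, K) = K*(2 + K)
m(t) = 2*t
-476/5008 + m(q(5, -4))/((-26*55)) = -476/5008 + (2*(-4*(2 - 4)))/((-26*55)) = -476*1/5008 + (2*(-4*(-2)))/(-1430) = -119/1252 + (2*8)*(-1/1430) = -119/1252 + 16*(-1/1430) = -119/1252 - 8/715 = -95101/895180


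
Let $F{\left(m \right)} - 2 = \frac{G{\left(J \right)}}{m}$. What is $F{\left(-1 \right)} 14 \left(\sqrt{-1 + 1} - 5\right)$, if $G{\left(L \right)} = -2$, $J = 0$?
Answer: $-280$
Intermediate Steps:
$F{\left(m \right)} = 2 - \frac{2}{m}$
$F{\left(-1 \right)} 14 \left(\sqrt{-1 + 1} - 5\right) = \left(2 - \frac{2}{-1}\right) 14 \left(\sqrt{-1 + 1} - 5\right) = \left(2 - -2\right) 14 \left(\sqrt{0} - 5\right) = \left(2 + 2\right) 14 \left(0 - 5\right) = 4 \cdot 14 \left(-5\right) = 56 \left(-5\right) = -280$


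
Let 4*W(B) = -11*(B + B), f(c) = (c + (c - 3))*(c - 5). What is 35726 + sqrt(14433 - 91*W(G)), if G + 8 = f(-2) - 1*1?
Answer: 35726 + sqrt(34453) ≈ 35912.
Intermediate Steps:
f(c) = (-5 + c)*(-3 + 2*c) (f(c) = (c + (-3 + c))*(-5 + c) = (-3 + 2*c)*(-5 + c) = (-5 + c)*(-3 + 2*c))
G = 40 (G = -8 + ((15 - 13*(-2) + 2*(-2)**2) - 1*1) = -8 + ((15 + 26 + 2*4) - 1) = -8 + ((15 + 26 + 8) - 1) = -8 + (49 - 1) = -8 + 48 = 40)
W(B) = -11*B/2 (W(B) = (-11*(B + B))/4 = (-22*B)/4 = -11*B/2)
35726 + sqrt(14433 - 91*W(G)) = 35726 + sqrt(14433 - (-1001)*40/2) = 35726 + sqrt(14433 - 91*(-220)) = 35726 + sqrt(14433 + 20020) = 35726 + sqrt(34453)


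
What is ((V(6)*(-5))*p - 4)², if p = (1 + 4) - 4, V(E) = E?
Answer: 1156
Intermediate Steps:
p = 1 (p = 5 - 4 = 1)
((V(6)*(-5))*p - 4)² = ((6*(-5))*1 - 4)² = (-30*1 - 4)² = (-30 - 4)² = (-34)² = 1156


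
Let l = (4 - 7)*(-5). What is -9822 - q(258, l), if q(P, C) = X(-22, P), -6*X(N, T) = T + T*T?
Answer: 1315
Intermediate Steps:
X(N, T) = -T/6 - T²/6 (X(N, T) = -(T + T*T)/6 = -(T + T²)/6 = -T/6 - T²/6)
l = 15 (l = -3*(-5) = 15)
q(P, C) = -P*(1 + P)/6
-9822 - q(258, l) = -9822 - (-1)*258*(1 + 258)/6 = -9822 - (-1)*258*259/6 = -9822 - 1*(-11137) = -9822 + 11137 = 1315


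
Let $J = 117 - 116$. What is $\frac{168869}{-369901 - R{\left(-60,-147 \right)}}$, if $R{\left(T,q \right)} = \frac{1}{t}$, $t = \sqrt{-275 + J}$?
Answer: $- \frac{17115358479506}{37490529445475} - \frac{168869 i \sqrt{274}}{37490529445475} \approx -0.45652 - 7.456 \cdot 10^{-8} i$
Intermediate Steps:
$J = 1$ ($J = 117 - 116 = 1$)
$t = i \sqrt{274}$ ($t = \sqrt{-275 + 1} = \sqrt{-274} = i \sqrt{274} \approx 16.553 i$)
$R{\left(T,q \right)} = - \frac{i \sqrt{274}}{274}$ ($R{\left(T,q \right)} = \frac{1}{i \sqrt{274}} = - \frac{i \sqrt{274}}{274}$)
$\frac{168869}{-369901 - R{\left(-60,-147 \right)}} = \frac{168869}{-369901 - - \frac{i \sqrt{274}}{274}} = \frac{168869}{-369901 + \frac{i \sqrt{274}}{274}}$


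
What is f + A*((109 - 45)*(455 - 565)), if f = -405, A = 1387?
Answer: -9764885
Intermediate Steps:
f + A*((109 - 45)*(455 - 565)) = -405 + 1387*((109 - 45)*(455 - 565)) = -405 + 1387*(64*(-110)) = -405 + 1387*(-7040) = -405 - 9764480 = -9764885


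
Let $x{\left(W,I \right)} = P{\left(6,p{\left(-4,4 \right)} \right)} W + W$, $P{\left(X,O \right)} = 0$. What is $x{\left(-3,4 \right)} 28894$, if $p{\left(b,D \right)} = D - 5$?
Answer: $-86682$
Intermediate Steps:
$p{\left(b,D \right)} = -5 + D$ ($p{\left(b,D \right)} = D - 5 = -5 + D$)
$x{\left(W,I \right)} = W$ ($x{\left(W,I \right)} = 0 W + W = 0 + W = W$)
$x{\left(-3,4 \right)} 28894 = \left(-3\right) 28894 = -86682$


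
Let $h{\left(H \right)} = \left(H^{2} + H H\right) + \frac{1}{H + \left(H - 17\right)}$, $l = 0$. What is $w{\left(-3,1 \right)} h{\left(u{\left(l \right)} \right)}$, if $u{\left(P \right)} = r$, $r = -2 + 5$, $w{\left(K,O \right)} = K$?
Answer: $- \frac{591}{11} \approx -53.727$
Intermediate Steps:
$r = 3$
$u{\left(P \right)} = 3$
$h{\left(H \right)} = \frac{1}{-17 + 2 H} + 2 H^{2}$ ($h{\left(H \right)} = \left(H^{2} + H^{2}\right) + \frac{1}{H + \left(-17 + H\right)} = 2 H^{2} + \frac{1}{-17 + 2 H} = \frac{1}{-17 + 2 H} + 2 H^{2}$)
$w{\left(-3,1 \right)} h{\left(u{\left(l \right)} \right)} = - 3 \frac{1 - 34 \cdot 3^{2} + 4 \cdot 3^{3}}{-17 + 2 \cdot 3} = - 3 \frac{1 - 306 + 4 \cdot 27}{-17 + 6} = - 3 \frac{1 - 306 + 108}{-11} = - 3 \left(\left(- \frac{1}{11}\right) \left(-197\right)\right) = \left(-3\right) \frac{197}{11} = - \frac{591}{11}$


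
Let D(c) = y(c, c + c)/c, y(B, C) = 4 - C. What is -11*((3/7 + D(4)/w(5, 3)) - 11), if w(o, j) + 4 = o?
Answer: 891/7 ≈ 127.29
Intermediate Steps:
D(c) = (4 - 2*c)/c (D(c) = (4 - (c + c))/c = (4 - 2*c)/c)
w(o, j) = -4 + o
-11*((3/7 + D(4)/w(5, 3)) - 11) = -11*((3/7 + (-2 + 4/4)/(-4 + 5)) - 11) = -11*((3*(1/7) + (-2 + 4*(1/4))/1) - 11) = -11*((3/7 + (-2 + 1)*1) - 11) = -11*((3/7 - 1*1) - 11) = -11*((3/7 - 1) - 11) = -11*(-4/7 - 11) = -11*(-81/7) = 891/7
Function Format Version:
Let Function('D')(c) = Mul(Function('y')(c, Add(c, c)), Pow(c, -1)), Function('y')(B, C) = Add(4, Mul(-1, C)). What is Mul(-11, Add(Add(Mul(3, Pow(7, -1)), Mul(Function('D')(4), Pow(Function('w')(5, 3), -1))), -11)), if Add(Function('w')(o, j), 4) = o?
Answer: Rational(891, 7) ≈ 127.29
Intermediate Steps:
Function('D')(c) = Mul(Pow(c, -1), Add(4, Mul(-2, c))) (Function('D')(c) = Mul(Add(4, Mul(-1, Add(c, c))), Pow(c, -1)) = Mul(Add(4, Mul(-1, Mul(2, c))), Pow(c, -1)) = Mul(Add(4, Mul(-2, c)), Pow(c, -1)) = Mul(Pow(c, -1), Add(4, Mul(-2, c))))
Function('w')(o, j) = Add(-4, o)
Mul(-11, Add(Add(Mul(3, Pow(7, -1)), Mul(Function('D')(4), Pow(Function('w')(5, 3), -1))), -11)) = Mul(-11, Add(Add(Mul(3, Pow(7, -1)), Mul(Add(-2, Mul(4, Pow(4, -1))), Pow(Add(-4, 5), -1))), -11)) = Mul(-11, Add(Add(Mul(3, Rational(1, 7)), Mul(Add(-2, Mul(4, Rational(1, 4))), Pow(1, -1))), -11)) = Mul(-11, Add(Add(Rational(3, 7), Mul(Add(-2, 1), 1)), -11)) = Mul(-11, Add(Add(Rational(3, 7), Mul(-1, 1)), -11)) = Mul(-11, Add(Add(Rational(3, 7), -1), -11)) = Mul(-11, Add(Rational(-4, 7), -11)) = Mul(-11, Rational(-81, 7)) = Rational(891, 7)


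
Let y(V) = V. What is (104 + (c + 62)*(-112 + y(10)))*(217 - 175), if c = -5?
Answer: -239820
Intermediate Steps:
(104 + (c + 62)*(-112 + y(10)))*(217 - 175) = (104 + (-5 + 62)*(-112 + 10))*(217 - 175) = (104 + 57*(-102))*42 = (104 - 5814)*42 = -5710*42 = -239820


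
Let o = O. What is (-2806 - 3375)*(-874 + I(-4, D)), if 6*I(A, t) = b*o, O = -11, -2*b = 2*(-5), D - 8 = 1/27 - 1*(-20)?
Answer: 32753119/6 ≈ 5.4589e+6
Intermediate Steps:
D = 757/27 (D = 8 + (1/27 - 1*(-20)) = 8 + (1/27 + 20) = 8 + 541/27 = 757/27 ≈ 28.037)
b = 5 (b = -(-5) = -½*(-10) = 5)
o = -11
I(A, t) = -55/6 (I(A, t) = (5*(-11))/6 = (⅙)*(-55) = -55/6)
(-2806 - 3375)*(-874 + I(-4, D)) = (-2806 - 3375)*(-874 - 55/6) = -6181*(-5299/6) = 32753119/6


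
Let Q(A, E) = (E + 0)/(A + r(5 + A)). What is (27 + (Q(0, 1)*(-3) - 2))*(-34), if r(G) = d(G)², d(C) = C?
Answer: -21148/25 ≈ -845.92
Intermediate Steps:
r(G) = G²
Q(A, E) = E/(A + (5 + A)²) (Q(A, E) = (E + 0)/(A + (5 + A)²) = E/(A + (5 + A)²))
(27 + (Q(0, 1)*(-3) - 2))*(-34) = (27 + ((1/(0 + (5 + 0)²))*(-3) - 2))*(-34) = (27 + ((1/(0 + 5²))*(-3) - 2))*(-34) = (27 + ((1/(0 + 25))*(-3) - 2))*(-34) = (27 + ((1/25)*(-3) - 2))*(-34) = (27 + (-3/25 - 2))*(-34) = (27 - 53/25)*(-34) = (622/25)*(-34) = -21148/25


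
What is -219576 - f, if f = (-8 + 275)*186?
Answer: -269238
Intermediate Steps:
f = 49662 (f = 267*186 = 49662)
-219576 - f = -219576 - 1*49662 = -219576 - 49662 = -269238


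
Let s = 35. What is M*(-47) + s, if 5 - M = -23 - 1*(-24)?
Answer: -153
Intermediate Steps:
M = 4 (M = 5 - (-23 - 1*(-24)) = 5 - (-23 + 24) = 5 - 1*1 = 5 - 1 = 4)
M*(-47) + s = 4*(-47) + 35 = -188 + 35 = -153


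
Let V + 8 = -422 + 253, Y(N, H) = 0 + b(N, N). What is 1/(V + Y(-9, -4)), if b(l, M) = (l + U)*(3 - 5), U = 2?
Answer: -1/163 ≈ -0.0061350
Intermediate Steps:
b(l, M) = -4 - 2*l (b(l, M) = (l + 2)*(3 - 5) = (2 + l)*(-2) = -4 - 2*l)
Y(N, H) = -4 - 2*N (Y(N, H) = 0 + (-4 - 2*N) = -4 - 2*N)
V = -177 (V = -8 + (-422 + 253) = -8 - 169 = -177)
1/(V + Y(-9, -4)) = 1/(-177 + (-4 - 2*(-9))) = 1/(-177 + (-4 + 18)) = 1/(-177 + 14) = 1/(-163) = -1/163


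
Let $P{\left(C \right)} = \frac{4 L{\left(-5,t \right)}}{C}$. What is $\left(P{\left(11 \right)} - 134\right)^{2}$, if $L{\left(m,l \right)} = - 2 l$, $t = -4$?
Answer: $\frac{2079364}{121} \approx 17185.0$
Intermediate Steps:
$P{\left(C \right)} = \frac{32}{C}$ ($P{\left(C \right)} = \frac{4 \left(\left(-2\right) \left(-4\right)\right)}{C} = \frac{4 \cdot 8}{C} = \frac{32}{C}$)
$\left(P{\left(11 \right)} - 134\right)^{2} = \left(\frac{32}{11} - 134\right)^{2} = \left(- \frac{1442}{11}\right)^{2} = \frac{2079364}{121}$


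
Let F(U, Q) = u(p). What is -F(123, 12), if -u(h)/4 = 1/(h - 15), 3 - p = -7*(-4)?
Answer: -1/10 ≈ -0.10000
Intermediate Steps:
p = -25 (p = 3 - (-7)*(-4) = 3 - 1*28 = 3 - 28 = -25)
u(h) = -4/(-15 + h) (u(h) = -4/(h - 15) = -4/(-15 + h))
F(U, Q) = 1/10 (F(U, Q) = -4/(-15 - 25) = -4/(-40) = -4*(-1/40) = 1/10)
-F(123, 12) = -1*1/10 = -1/10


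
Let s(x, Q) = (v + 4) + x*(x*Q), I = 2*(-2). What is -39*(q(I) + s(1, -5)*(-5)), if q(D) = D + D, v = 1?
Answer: 312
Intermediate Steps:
I = -4
s(x, Q) = 5 + Q*x**2 (s(x, Q) = (1 + 4) + x*(x*Q) = 5 + x*(Q*x) = 5 + Q*x**2)
q(D) = 2*D
-39*(q(I) + s(1, -5)*(-5)) = -39*(2*(-4) + (5 - 5*1**2)*(-5)) = -39*(-8 + (5 - 5*1)*(-5)) = -39*(-8 + (5 - 5)*(-5)) = -39*(-8 + 0*(-5)) = -39*(-8 + 0) = -39*(-8) = 312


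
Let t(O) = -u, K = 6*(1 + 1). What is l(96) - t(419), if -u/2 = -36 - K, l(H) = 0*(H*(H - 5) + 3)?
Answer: 96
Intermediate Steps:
K = 12 (K = 6*2 = 12)
l(H) = 0 (l(H) = 0*(H*(-5 + H) + 3) = 0*(3 + H*(-5 + H)) = 0)
u = 96 (u = -2*(-36 - 1*12) = -2*(-36 - 12) = -2*(-48) = 96)
t(O) = -96 (t(O) = -1*96 = -96)
l(96) - t(419) = 0 - 1*(-96) = 0 + 96 = 96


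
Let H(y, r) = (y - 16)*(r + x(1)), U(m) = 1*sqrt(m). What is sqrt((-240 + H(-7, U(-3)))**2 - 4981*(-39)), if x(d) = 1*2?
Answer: 2*sqrt(68617 + 3289*I*sqrt(3)) ≈ 524.35 + 21.729*I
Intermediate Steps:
x(d) = 2
U(m) = sqrt(m)
H(y, r) = (-16 + y)*(2 + r) (H(y, r) = (y - 16)*(r + 2) = (-16 + y)*(2 + r))
sqrt((-240 + H(-7, U(-3)))**2 - 4981*(-39)) = sqrt((-240 + (-32 - 16*I*sqrt(3) + 2*(-7) + sqrt(-3)*(-7)))**2 - 4981*(-39)) = sqrt((-240 + (-32 - 16*I*sqrt(3) - 14 + (I*sqrt(3))*(-7)))**2 + 194259) = sqrt((-240 + (-32 - 16*I*sqrt(3) - 14 - 7*I*sqrt(3)))**2 + 194259) = sqrt((-240 + (-46 - 23*I*sqrt(3)))**2 + 194259) = sqrt((-286 - 23*I*sqrt(3))**2 + 194259) = sqrt(194259 + (-286 - 23*I*sqrt(3))**2)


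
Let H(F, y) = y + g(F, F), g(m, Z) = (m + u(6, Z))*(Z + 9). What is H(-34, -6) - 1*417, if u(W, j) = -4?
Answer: 527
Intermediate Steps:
g(m, Z) = (-4 + m)*(9 + Z) (g(m, Z) = (m - 4)*(Z + 9) = (-4 + m)*(9 + Z))
H(F, y) = -36 + y + F² + 5*F (H(F, y) = y + (-36 - 4*F + 9*F + F*F) = y + (-36 - 4*F + 9*F + F²) = y + (-36 + F² + 5*F) = -36 + y + F² + 5*F)
H(-34, -6) - 1*417 = (-36 - 6 + (-34)² + 5*(-34)) - 1*417 = (-36 - 6 + 1156 - 170) - 417 = 944 - 417 = 527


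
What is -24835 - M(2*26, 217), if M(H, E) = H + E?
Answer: -25104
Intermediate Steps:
M(H, E) = E + H
-24835 - M(2*26, 217) = -24835 - (217 + 2*26) = -24835 - (217 + 52) = -24835 - 1*269 = -24835 - 269 = -25104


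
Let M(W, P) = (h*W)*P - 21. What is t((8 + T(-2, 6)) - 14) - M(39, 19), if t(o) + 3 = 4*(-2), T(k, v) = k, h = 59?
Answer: -43709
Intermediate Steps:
M(W, P) = -21 + 59*P*W (M(W, P) = (59*W)*P - 21 = 59*P*W - 21 = -21 + 59*P*W)
t(o) = -11 (t(o) = -3 + 4*(-2) = -3 - 8 = -11)
t((8 + T(-2, 6)) - 14) - M(39, 19) = -11 - (-21 + 59*19*39) = -11 - (-21 + 43719) = -11 - 1*43698 = -11 - 43698 = -43709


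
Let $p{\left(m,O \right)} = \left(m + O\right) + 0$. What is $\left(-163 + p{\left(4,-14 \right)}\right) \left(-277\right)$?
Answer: $47921$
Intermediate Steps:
$p{\left(m,O \right)} = O + m$ ($p{\left(m,O \right)} = \left(O + m\right) + 0 = O + m$)
$\left(-163 + p{\left(4,-14 \right)}\right) \left(-277\right) = \left(-163 + \left(-14 + 4\right)\right) \left(-277\right) = \left(-163 - 10\right) \left(-277\right) = \left(-173\right) \left(-277\right) = 47921$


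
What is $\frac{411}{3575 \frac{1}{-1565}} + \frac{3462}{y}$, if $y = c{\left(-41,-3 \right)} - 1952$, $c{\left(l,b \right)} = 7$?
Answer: $- \frac{50537193}{278135} \approx -181.7$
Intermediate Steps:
$y = -1945$ ($y = 7 - 1952 = -1945$)
$\frac{411}{3575 \frac{1}{-1565}} + \frac{3462}{y} = \frac{411}{3575 \frac{1}{-1565}} + \frac{3462}{-1945} = \frac{411}{3575 \left(- \frac{1}{1565}\right)} + 3462 \left(- \frac{1}{1945}\right) = \frac{411}{- \frac{715}{313}} - \frac{3462}{1945} = 411 \left(- \frac{313}{715}\right) - \frac{3462}{1945} = - \frac{128643}{715} - \frac{3462}{1945} = - \frac{50537193}{278135}$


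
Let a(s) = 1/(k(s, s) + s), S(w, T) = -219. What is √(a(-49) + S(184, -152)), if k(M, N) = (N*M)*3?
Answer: 5*I*√9149674/1022 ≈ 14.799*I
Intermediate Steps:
k(M, N) = 3*M*N (k(M, N) = (M*N)*3 = 3*M*N)
a(s) = 1/(s + 3*s²) (a(s) = 1/(3*s*s + s) = 1/(3*s² + s) = 1/(s + 3*s²))
√(a(-49) + S(184, -152)) = √(1/((-49)*(1 + 3*(-49))) - 219) = √(-1/(49*(1 - 147)) - 219) = √(-1/49/(-146) - 219) = √(-1/49*(-1/146) - 219) = √(1/7154 - 219) = √(-1566725/7154) = 5*I*√9149674/1022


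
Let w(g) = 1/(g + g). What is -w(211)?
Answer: -1/422 ≈ -0.0023697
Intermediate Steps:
w(g) = 1/(2*g)
-w(211) = -1/(2*211) = -1*1/422 = -1/422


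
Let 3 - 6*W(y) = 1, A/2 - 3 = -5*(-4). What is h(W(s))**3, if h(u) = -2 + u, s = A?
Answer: -125/27 ≈ -4.6296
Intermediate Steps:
A = 46 (A = 6 + 2*(-5*(-4)) = 6 + 2*20 = 6 + 40 = 46)
s = 46
W(y) = 1/3 (W(y) = 1/2 - 1/6*1 = 1/2 - 1/6 = 1/3)
h(W(s))**3 = (-2 + 1/3)**3 = (-5/3)**3 = -125/27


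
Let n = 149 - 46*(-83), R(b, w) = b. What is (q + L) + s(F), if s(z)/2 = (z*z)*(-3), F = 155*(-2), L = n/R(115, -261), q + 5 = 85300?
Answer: -56496108/115 ≈ -4.9127e+5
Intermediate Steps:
q = 85295 (q = -5 + 85300 = 85295)
n = 3967 (n = 149 + 3818 = 3967)
L = 3967/115 ≈ 34.496
F = -310
s(z) = -6*z² (s(z) = 2*((z*z)*(-3)) = 2*(z²*(-3)) = 2*(-3*z²) = -6*z²)
(q + L) + s(F) = (85295 + 3967/115) - 6*(-310)² = 9812892/115 - 6*96100 = 9812892/115 - 576600 = -56496108/115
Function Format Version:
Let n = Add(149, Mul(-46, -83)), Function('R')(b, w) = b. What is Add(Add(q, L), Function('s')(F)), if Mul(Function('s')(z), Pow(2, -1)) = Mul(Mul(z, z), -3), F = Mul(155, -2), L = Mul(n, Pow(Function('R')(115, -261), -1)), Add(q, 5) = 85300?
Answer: Rational(-56496108, 115) ≈ -4.9127e+5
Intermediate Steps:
q = 85295 (q = Add(-5, 85300) = 85295)
n = 3967 (n = Add(149, 3818) = 3967)
L = Rational(3967, 115) (L = Mul(3967, Pow(115, -1)) = Mul(3967, Rational(1, 115)) = Rational(3967, 115) ≈ 34.496)
F = -310
Function('s')(z) = Mul(-6, Pow(z, 2)) (Function('s')(z) = Mul(2, Mul(Mul(z, z), -3)) = Mul(2, Mul(Pow(z, 2), -3)) = Mul(2, Mul(-3, Pow(z, 2))) = Mul(-6, Pow(z, 2)))
Add(Add(q, L), Function('s')(F)) = Add(Add(85295, Rational(3967, 115)), Mul(-6, Pow(-310, 2))) = Add(Rational(9812892, 115), Mul(-6, 96100)) = Add(Rational(9812892, 115), -576600) = Rational(-56496108, 115)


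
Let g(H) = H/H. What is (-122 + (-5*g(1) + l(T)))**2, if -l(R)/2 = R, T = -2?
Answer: 15129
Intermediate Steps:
g(H) = 1
l(R) = -2*R
(-122 + (-5*g(1) + l(T)))**2 = (-122 + (-5*1 - 2*(-2)))**2 = (-122 + (-5 + 4))**2 = (-122 - 1)**2 = (-123)**2 = 15129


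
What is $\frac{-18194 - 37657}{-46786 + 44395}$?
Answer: $\frac{18617}{797} \approx 23.359$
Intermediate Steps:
$\frac{-18194 - 37657}{-46786 + 44395} = - \frac{55851}{-2391} = \left(-55851\right) \left(- \frac{1}{2391}\right) = \frac{18617}{797}$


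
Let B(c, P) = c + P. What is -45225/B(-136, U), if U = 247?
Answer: -15075/37 ≈ -407.43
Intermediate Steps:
B(c, P) = P + c
-45225/B(-136, U) = -45225/(247 - 136) = -45225/111 = -45225*1/111 = -15075/37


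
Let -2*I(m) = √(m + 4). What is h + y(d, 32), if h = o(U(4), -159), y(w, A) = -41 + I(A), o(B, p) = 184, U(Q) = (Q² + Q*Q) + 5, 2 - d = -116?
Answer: 140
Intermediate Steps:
d = 118 (d = 2 - 1*(-116) = 2 + 116 = 118)
I(m) = -√(4 + m)/2 (I(m) = -√(m + 4)/2 = -√(4 + m)/2)
U(Q) = 5 + 2*Q² (U(Q) = (Q² + Q²) + 5 = 2*Q² + 5 = 5 + 2*Q²)
y(w, A) = -41 - √(4 + A)/2
h = 184
h + y(d, 32) = 184 + (-41 - √(4 + 32)/2) = 184 + (-41 - √36/2) = 184 + (-41 - ½*6) = 184 + (-41 - 3) = 184 - 44 = 140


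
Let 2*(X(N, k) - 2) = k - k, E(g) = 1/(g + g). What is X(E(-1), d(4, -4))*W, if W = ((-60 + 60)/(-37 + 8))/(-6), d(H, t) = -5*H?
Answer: 0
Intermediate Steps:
E(g) = 1/(2*g)
X(N, k) = 2 (X(N, k) = 2 + (k - k)/2 = 2 + (½)*0 = 2 + 0 = 2)
W = 0 (W = (0/(-29))*(-⅙) = (0*(-1/29))*(-⅙) = 0*(-⅙) = 0)
X(E(-1), d(4, -4))*W = 2*0 = 0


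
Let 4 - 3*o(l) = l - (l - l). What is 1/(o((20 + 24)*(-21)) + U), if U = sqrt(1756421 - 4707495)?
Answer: 1392/13710425 - 63*I*sqrt(60226)/27420850 ≈ 0.00010153 - 0.00056383*I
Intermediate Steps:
U = 7*I*sqrt(60226) (U = sqrt(-2951074) = 7*I*sqrt(60226) ≈ 1717.9*I)
o(l) = 4/3 - l/3 (o(l) = 4/3 - (l - (l - l))/3 = 4/3 - (l - 1*0)/3 = 4/3 - (l + 0)/3 = 4/3 - l/3)
1/(o((20 + 24)*(-21)) + U) = 1/((4/3 - (20 + 24)*(-21)/3) + 7*I*sqrt(60226)) = 1/((4/3 - 44*(-21)/3) + 7*I*sqrt(60226)) = 1/((4/3 - 1/3*(-924)) + 7*I*sqrt(60226)) = 1/((4/3 + 308) + 7*I*sqrt(60226)) = 1/(928/3 + 7*I*sqrt(60226))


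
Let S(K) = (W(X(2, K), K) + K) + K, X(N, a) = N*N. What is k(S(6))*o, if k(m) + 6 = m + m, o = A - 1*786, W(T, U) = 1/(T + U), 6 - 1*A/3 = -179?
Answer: -21021/5 ≈ -4204.2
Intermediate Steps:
A = 555 (A = 18 - 3*(-179) = 18 + 537 = 555)
X(N, a) = N²
S(K) = 1/(4 + K) + 2*K (S(K) = (1/(2² + K) + K) + K = (1/(4 + K) + K) + K = (K + 1/(4 + K)) + K = 1/(4 + K) + 2*K)
o = -231 (o = 555 - 1*786 = 555 - 786 = -231)
k(m) = -6 + 2*m (k(m) = -6 + (m + m) = -6 + 2*m)
k(S(6))*o = (-6 + 2*((1 + 2*6*(4 + 6))/(4 + 6)))*(-231) = (-6 + 2*((1 + 2*6*10)/10))*(-231) = (-6 + 2*((1 + 120)/10))*(-231) = (-6 + 2*((⅒)*121))*(-231) = (-6 + 2*(121/10))*(-231) = (-6 + 121/5)*(-231) = (91/5)*(-231) = -21021/5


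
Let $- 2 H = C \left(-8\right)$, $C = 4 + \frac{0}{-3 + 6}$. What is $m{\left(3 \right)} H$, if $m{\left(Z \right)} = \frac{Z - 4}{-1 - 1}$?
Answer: $8$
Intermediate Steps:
$C = 4$ ($C = 4 + \frac{0}{3} = 4 + 0 \cdot \frac{1}{3} = 4 + 0 = 4$)
$m{\left(Z \right)} = 2 - \frac{Z}{2}$ ($m{\left(Z \right)} = \frac{-4 + Z}{-2} = \left(-4 + Z\right) \left(- \frac{1}{2}\right) = 2 - \frac{Z}{2}$)
$H = 16$ ($H = - \frac{4 \left(-8\right)}{2} = \left(- \frac{1}{2}\right) \left(-32\right) = 16$)
$m{\left(3 \right)} H = \left(2 - \frac{3}{2}\right) 16 = \frac{1}{2} \cdot 16 = 8$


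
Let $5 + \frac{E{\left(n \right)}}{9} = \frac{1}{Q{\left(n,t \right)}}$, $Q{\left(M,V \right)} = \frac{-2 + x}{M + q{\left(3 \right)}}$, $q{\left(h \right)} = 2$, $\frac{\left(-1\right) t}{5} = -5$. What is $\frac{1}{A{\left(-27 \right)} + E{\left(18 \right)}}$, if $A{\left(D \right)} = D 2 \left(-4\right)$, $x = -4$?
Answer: $\frac{1}{141} \approx 0.0070922$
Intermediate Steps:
$t = 25$ ($t = \left(-5\right) \left(-5\right) = 25$)
$Q{\left(M,V \right)} = - \frac{6}{2 + M}$ ($Q{\left(M,V \right)} = \frac{-2 - 4}{M + 2} = - \frac{6}{2 + M}$)
$E{\left(n \right)} = -48 - \frac{3 n}{2}$ ($E{\left(n \right)} = -45 + \frac{9}{\left(-6\right) \frac{1}{2 + n}} = -45 + 9 \left(- \frac{1}{3} - \frac{n}{6}\right) = -45 - \left(3 + \frac{3 n}{2}\right) = -48 - \frac{3 n}{2}$)
$A{\left(D \right)} = - 8 D$ ($A{\left(D \right)} = 2 D \left(-4\right) = - 8 D$)
$\frac{1}{A{\left(-27 \right)} + E{\left(18 \right)}} = \frac{1}{\left(-8\right) \left(-27\right) - 75} = \frac{1}{216 - 75} = \frac{1}{141}$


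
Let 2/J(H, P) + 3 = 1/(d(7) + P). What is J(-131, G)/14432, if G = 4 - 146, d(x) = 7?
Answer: -135/2929696 ≈ -4.6080e-5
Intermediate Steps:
G = -142
J(H, P) = 2/(-3 + 1/(7 + P))
J(-131, G)/14432 = (2*(-7 - 1*(-142))/(20 + 3*(-142)))/14432 = (2*(-7 + 142)/(20 - 426))*(1/14432) = (2*135/(-406))*(1/14432) = (2*(-1/406)*135)*(1/14432) = -135/203*1/14432 = -135/2929696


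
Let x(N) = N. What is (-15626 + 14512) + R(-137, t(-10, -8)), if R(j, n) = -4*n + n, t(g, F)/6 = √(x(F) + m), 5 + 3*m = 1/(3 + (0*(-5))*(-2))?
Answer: -1114 - 6*I*√86 ≈ -1114.0 - 55.642*I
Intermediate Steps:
m = -14/9 (m = -5/3 + 1/(3*(3 + (0*(-5))*(-2))) = -5/3 + 1/(3*(3 + 0*(-2))) = -5/3 + 1/(3*(3 + 0)) = -5/3 + (⅓)/3 = -5/3 + (⅓)*(⅓) = -5/3 + ⅑ = -14/9 ≈ -1.5556)
t(g, F) = 6*√(-14/9 + F) (t(g, F) = 6*√(F - 14/9) = 6*√(-14/9 + F))
R(j, n) = -3*n
(-15626 + 14512) + R(-137, t(-10, -8)) = (-15626 + 14512) - 6*√(-14 + 9*(-8)) = -1114 - 6*√(-14 - 72) = -1114 - 6*√(-86) = -1114 - 6*I*√86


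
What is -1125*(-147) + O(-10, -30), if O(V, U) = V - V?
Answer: 165375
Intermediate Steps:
O(V, U) = 0
-1125*(-147) + O(-10, -30) = -1125*(-147) + 0 = 165375 + 0 = 165375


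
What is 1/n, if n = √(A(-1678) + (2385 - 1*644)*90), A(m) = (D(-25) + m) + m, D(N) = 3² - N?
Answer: √38342/76684 ≈ 0.0025535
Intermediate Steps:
D(N) = 9 - N
A(m) = 34 + 2*m (A(m) = ((9 - 1*(-25)) + m) + m = ((9 + 25) + m) + m = (34 + m) + m = 34 + 2*m)
n = 2*√38342 (n = √((34 + 2*(-1678)) + (2385 - 1*644)*90) = √((34 - 3356) + (2385 - 644)*90) = √(-3322 + 1741*90) = √(-3322 + 156690) = √153368 = 2*√38342 ≈ 391.62)
1/n = 1/(2*√38342) = √38342/76684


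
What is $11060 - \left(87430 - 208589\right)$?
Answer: $132219$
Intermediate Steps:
$11060 - \left(87430 - 208589\right) = 11060 - -121159 = 11060 + 121159 = 132219$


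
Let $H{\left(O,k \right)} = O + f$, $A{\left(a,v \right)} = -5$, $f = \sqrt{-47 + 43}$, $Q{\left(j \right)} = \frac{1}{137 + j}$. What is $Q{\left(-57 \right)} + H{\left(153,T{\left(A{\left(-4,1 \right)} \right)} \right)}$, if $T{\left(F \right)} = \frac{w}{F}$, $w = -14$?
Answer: $\frac{12241}{80} + 2 i \approx 153.01 + 2.0 i$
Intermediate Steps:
$f = 2 i$ ($f = \sqrt{-4} = 2 i \approx 2.0 i$)
$T{\left(F \right)} = - \frac{14}{F}$
$H{\left(O,k \right)} = O + 2 i$
$Q{\left(-57 \right)} + H{\left(153,T{\left(A{\left(-4,1 \right)} \right)} \right)} = \frac{1}{137 - 57} + \left(153 + 2 i\right) = \frac{1}{80} + \left(153 + 2 i\right) = \frac{12241}{80} + 2 i$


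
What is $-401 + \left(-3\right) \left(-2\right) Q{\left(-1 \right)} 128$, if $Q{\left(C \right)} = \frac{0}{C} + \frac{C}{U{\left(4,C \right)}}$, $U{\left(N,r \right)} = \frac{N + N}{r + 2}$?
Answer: $-497$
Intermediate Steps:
$U{\left(N,r \right)} = \frac{2 N}{2 + r}$
$Q{\left(C \right)} = C \left(\frac{1}{4} + \frac{C}{8}\right)$ ($Q{\left(C \right)} = \frac{0}{C} + \frac{C}{2 \cdot 4 \frac{1}{2 + C}} = 0 + \frac{C}{8 \frac{1}{2 + C}} = 0 + C \left(\frac{1}{4} + \frac{C}{8}\right) = C \left(\frac{1}{4} + \frac{C}{8}\right)$)
$-401 + \left(-3\right) \left(-2\right) Q{\left(-1 \right)} 128 = -401 + \left(-3\right) \left(-2\right) \frac{1}{8} \left(-1\right) \left(2 - 1\right) 128 = -401 + 6 \cdot \frac{1}{8} \left(-1\right) 1 \cdot 128 = -401 + 6 \left(- \frac{1}{8}\right) 128 = -401 - 96 = -497$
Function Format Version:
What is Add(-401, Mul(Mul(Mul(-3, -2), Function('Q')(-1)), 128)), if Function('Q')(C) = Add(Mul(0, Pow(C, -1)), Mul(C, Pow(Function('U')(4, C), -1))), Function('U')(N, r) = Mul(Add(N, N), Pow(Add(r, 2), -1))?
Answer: -497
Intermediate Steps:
Function('U')(N, r) = Mul(2, N, Pow(Add(2, r), -1)) (Function('U')(N, r) = Mul(Mul(2, N), Pow(Add(2, r), -1)) = Mul(2, N, Pow(Add(2, r), -1)))
Function('Q')(C) = Mul(C, Add(Rational(1, 4), Mul(Rational(1, 8), C))) (Function('Q')(C) = Add(Mul(0, Pow(C, -1)), Mul(C, Pow(Mul(2, 4, Pow(Add(2, C), -1)), -1))) = Add(0, Mul(C, Pow(Mul(8, Pow(Add(2, C), -1)), -1))) = Add(0, Mul(C, Add(Rational(1, 4), Mul(Rational(1, 8), C)))) = Mul(C, Add(Rational(1, 4), Mul(Rational(1, 8), C))))
Add(-401, Mul(Mul(Mul(-3, -2), Function('Q')(-1)), 128)) = Add(-401, Mul(Mul(Mul(-3, -2), Mul(Rational(1, 8), -1, Add(2, -1))), 128)) = Add(-401, Mul(Mul(6, Mul(Rational(1, 8), -1, 1)), 128)) = Add(-401, Mul(Mul(6, Rational(-1, 8)), 128)) = Add(-401, Mul(Rational(-3, 4), 128)) = Add(-401, -96) = -497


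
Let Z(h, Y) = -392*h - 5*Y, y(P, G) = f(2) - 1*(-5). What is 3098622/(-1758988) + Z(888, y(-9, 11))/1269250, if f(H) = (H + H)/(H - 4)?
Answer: -568156130646/279074439875 ≈ -2.0359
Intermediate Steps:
f(H) = 2*H/(-4 + H) (f(H) = (2*H)/(-4 + H) = 2*H/(-4 + H))
y(P, G) = 3 (y(P, G) = 2*2/(-4 + 2) - 1*(-5) = 2*2/(-2) + 5 = 2*2*(-1/2) + 5 = -2 + 5 = 3)
3098622/(-1758988) + Z(888, y(-9, 11))/1269250 = 3098622/(-1758988) + (-392*888 - 5*3)/1269250 = 3098622*(-1/1758988) + (-348096 - 15)*(1/1269250) = -1549311/879494 - 348111*1/1269250 = -1549311/879494 - 348111/1269250 = -568156130646/279074439875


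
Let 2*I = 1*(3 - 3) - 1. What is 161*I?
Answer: -161/2 ≈ -80.500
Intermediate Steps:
I = -1/2 (I = (1*(3 - 3) - 1)/2 = (1*0 - 1)/2 = (0 - 1)/2 = (1/2)*(-1) = -1/2 ≈ -0.50000)
161*I = 161*(-1/2) = -161/2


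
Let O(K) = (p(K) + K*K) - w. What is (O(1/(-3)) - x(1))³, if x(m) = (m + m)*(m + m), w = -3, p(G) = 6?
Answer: 97336/729 ≈ 133.52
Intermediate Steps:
O(K) = 9 + K² (O(K) = (6 + K*K) - 1*(-3) = (6 + K²) + 3 = 9 + K²)
x(m) = 4*m² (x(m) = (2*m)*(2*m) = 4*m²)
(O(1/(-3)) - x(1))³ = ((9 + (1/(-3))²) - 4*1²)³ = ((9 + (-⅓)²) - 4)³ = ((9 + ⅑) - 1*4)³ = (82/9 - 4)³ = (46/9)³ = 97336/729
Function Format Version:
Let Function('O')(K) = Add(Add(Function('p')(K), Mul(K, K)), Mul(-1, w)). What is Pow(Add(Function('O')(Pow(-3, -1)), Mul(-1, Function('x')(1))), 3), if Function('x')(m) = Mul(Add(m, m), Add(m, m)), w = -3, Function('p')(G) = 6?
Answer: Rational(97336, 729) ≈ 133.52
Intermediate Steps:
Function('O')(K) = Add(9, Pow(K, 2)) (Function('O')(K) = Add(Add(6, Mul(K, K)), Mul(-1, -3)) = Add(Add(6, Pow(K, 2)), 3) = Add(9, Pow(K, 2)))
Function('x')(m) = Mul(4, Pow(m, 2)) (Function('x')(m) = Mul(Mul(2, m), Mul(2, m)) = Mul(4, Pow(m, 2)))
Pow(Add(Function('O')(Pow(-3, -1)), Mul(-1, Function('x')(1))), 3) = Pow(Add(Add(9, Pow(Pow(-3, -1), 2)), Mul(-1, Mul(4, Pow(1, 2)))), 3) = Pow(Add(Add(9, Pow(Rational(-1, 3), 2)), Mul(-1, Mul(4, 1))), 3) = Pow(Add(Add(9, Rational(1, 9)), Mul(-1, 4)), 3) = Pow(Add(Rational(82, 9), -4), 3) = Pow(Rational(46, 9), 3) = Rational(97336, 729)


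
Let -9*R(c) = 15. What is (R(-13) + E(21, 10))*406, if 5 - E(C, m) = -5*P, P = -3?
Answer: -14210/3 ≈ -4736.7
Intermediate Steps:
E(C, m) = -10 (E(C, m) = 5 - (-5)*(-3) = 5 - 1*15 = 5 - 15 = -10)
R(c) = -5/3 (R(c) = -⅑*15 = -5/3)
(R(-13) + E(21, 10))*406 = (-5/3 - 10)*406 = -35/3*406 = -14210/3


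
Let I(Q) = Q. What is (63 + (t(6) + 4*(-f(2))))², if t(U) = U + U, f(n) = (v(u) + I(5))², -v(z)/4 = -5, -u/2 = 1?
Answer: 5880625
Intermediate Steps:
u = -2 (u = -2*1 = -2)
v(z) = 20 (v(z) = -4*(-5) = 20)
f(n) = 625 (f(n) = (20 + 5)² = 25² = 625)
t(U) = 2*U
(63 + (t(6) + 4*(-f(2))))² = (63 + (2*6 + 4*(-1*625)))² = (63 + (12 + 4*(-625)))² = (63 + (12 - 2500))² = (63 - 2488)² = (-2425)² = 5880625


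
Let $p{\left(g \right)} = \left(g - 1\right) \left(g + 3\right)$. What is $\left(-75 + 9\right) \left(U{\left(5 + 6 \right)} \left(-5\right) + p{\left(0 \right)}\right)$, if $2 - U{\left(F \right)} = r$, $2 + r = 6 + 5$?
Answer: $-2112$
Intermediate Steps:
$p{\left(g \right)} = \left(-1 + g\right) \left(3 + g\right)$
$r = 9$ ($r = -2 + \left(6 + 5\right) = -2 + 11 = 9$)
$U{\left(F \right)} = -7$ ($U{\left(F \right)} = 2 - 9 = -7$)
$\left(-75 + 9\right) \left(U{\left(5 + 6 \right)} \left(-5\right) + p{\left(0 \right)}\right) = \left(-75 + 9\right) \left(\left(-7\right) \left(-5\right) + \left(-3 + 0^{2} + 2 \cdot 0\right)\right) = - 66 \left(35 + \left(-3 + 0 + 0\right)\right) = - 66 \left(35 - 3\right) = \left(-66\right) 32 = -2112$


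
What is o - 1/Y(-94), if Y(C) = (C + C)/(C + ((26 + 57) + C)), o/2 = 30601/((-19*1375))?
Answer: -14249101/4911500 ≈ -2.9012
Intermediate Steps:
o = -61202/26125 (o = 2*(30601/((-19*1375))) = 2*(30601/(-26125)) = 2*(30601*(-1/26125)) = 2*(-30601/26125) = -61202/26125 ≈ -2.3427)
Y(C) = 2*C/(83 + 2*C) (Y(C) = (2*C)/(C + (83 + C)) = (2*C)/(83 + 2*C) = 2*C/(83 + 2*C))
o - 1/Y(-94) = -61202/26125 - 1/(2*(-94)/(83 + 2*(-94))) = -61202/26125 - 1/(2*(-94)/(83 - 188)) = -61202/26125 - 1/(2*(-94)/(-105)) = -61202/26125 - 1/(2*(-94)*(-1/105)) = -61202/26125 - 1/188/105 = -61202/26125 - 1*105/188 = -61202/26125 - 105/188 = -14249101/4911500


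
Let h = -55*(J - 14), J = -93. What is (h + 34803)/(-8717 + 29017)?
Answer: 10172/5075 ≈ 2.0043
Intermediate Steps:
h = 5885 (h = -55*(-93 - 14) = -55*(-107) = 5885)
(h + 34803)/(-8717 + 29017) = (5885 + 34803)/(-8717 + 29017) = 40688/20300 = 40688*(1/20300) = 10172/5075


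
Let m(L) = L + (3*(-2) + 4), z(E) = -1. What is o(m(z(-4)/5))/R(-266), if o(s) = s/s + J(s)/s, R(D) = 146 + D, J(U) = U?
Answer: -1/60 ≈ -0.016667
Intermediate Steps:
m(L) = -2 + L (m(L) = L + (-6 + 4) = L - 2 = -2 + L)
o(s) = 2 (o(s) = s/s + s/s = 1 + 1 = 2)
o(m(z(-4)/5))/R(-266) = 2/(146 - 266) = 2/(-120) = 2*(-1/120) = -1/60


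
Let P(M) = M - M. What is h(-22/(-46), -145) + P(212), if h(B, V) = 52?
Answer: 52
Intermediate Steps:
P(M) = 0
h(-22/(-46), -145) + P(212) = 52 + 0 = 52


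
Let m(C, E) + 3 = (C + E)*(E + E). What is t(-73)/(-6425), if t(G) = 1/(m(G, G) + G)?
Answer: -1/136467000 ≈ -7.3278e-9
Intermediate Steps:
m(C, E) = -3 + 2*E*(C + E) (m(C, E) = -3 + (C + E)*(E + E) = -3 + (C + E)*(2*E) = -3 + 2*E*(C + E))
t(G) = 1/(-3 + G + 4*G**2) (t(G) = 1/((-3 + 2*G**2 + 2*G*G) + G) = 1/((-3 + 2*G**2 + 2*G**2) + G) = 1/((-3 + 4*G**2) + G) = 1/(-3 + G + 4*G**2))
t(-73)/(-6425) = 1/(-3 - 73 + 4*(-73)**2*(-6425)) = -1/6425/(-3 - 73 + 4*5329) = -1/6425/(-3 - 73 + 21316) = -1/6425/21240 = (1/21240)*(-1/6425) = -1/136467000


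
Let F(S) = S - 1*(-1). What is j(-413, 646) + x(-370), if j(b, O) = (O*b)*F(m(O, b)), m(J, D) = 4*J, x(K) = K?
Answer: -689673200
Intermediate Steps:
F(S) = 1 + S (F(S) = S + 1 = 1 + S)
j(b, O) = O*b*(1 + 4*O) (j(b, O) = (O*b)*(1 + 4*O) = O*b*(1 + 4*O))
j(-413, 646) + x(-370) = 646*(-413)*(1 + 4*646) - 370 = 646*(-413)*(1 + 2584) - 370 = 646*(-413)*2585 - 370 = -689672830 - 370 = -689673200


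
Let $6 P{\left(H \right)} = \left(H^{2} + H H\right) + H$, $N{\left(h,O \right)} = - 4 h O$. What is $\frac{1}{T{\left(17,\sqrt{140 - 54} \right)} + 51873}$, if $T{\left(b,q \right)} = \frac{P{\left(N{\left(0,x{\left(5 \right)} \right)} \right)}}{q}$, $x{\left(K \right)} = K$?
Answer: $\frac{1}{51873} \approx 1.9278 \cdot 10^{-5}$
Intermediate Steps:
$N{\left(h,O \right)} = - 4 O h$
$P{\left(H \right)} = \frac{H^{2}}{3} + \frac{H}{6}$ ($P{\left(H \right)} = \frac{\left(H^{2} + H H\right) + H}{6} = \frac{\left(H^{2} + H^{2}\right) + H}{6} = \frac{2 H^{2} + H}{6} = \frac{H + 2 H^{2}}{6} = \frac{H^{2}}{3} + \frac{H}{6}$)
$T{\left(b,q \right)} = 0$ ($T{\left(b,q \right)} = \frac{\frac{1}{6} \left(\left(-4\right) 5 \cdot 0\right) \left(1 + 2 \left(\left(-4\right) 5 \cdot 0\right)\right)}{q} = \frac{\frac{1}{6} \cdot 0 \left(1 + 2 \cdot 0\right)}{q} = \frac{\frac{1}{6} \cdot 0 \left(1 + 0\right)}{q} = \frac{\frac{1}{6} \cdot 0 \cdot 1}{q} = \frac{0}{q} = 0$)
$\frac{1}{T{\left(17,\sqrt{140 - 54} \right)} + 51873} = \frac{1}{0 + 51873} = \frac{1}{51873}$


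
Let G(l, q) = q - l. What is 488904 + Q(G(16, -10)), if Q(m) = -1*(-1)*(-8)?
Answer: 488896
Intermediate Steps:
Q(m) = -8 (Q(m) = 1*(-8) = -8)
488904 + Q(G(16, -10)) = 488904 - 8 = 488896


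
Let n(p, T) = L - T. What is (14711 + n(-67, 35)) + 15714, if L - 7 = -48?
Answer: 30349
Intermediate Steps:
L = -41 (L = 7 - 48 = -41)
n(p, T) = -41 - T
(14711 + n(-67, 35)) + 15714 = (14711 + (-41 - 1*35)) + 15714 = (14711 + (-41 - 35)) + 15714 = (14711 - 76) + 15714 = 14635 + 15714 = 30349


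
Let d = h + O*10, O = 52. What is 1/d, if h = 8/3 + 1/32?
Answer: 96/50179 ≈ 0.0019132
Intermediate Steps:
h = 259/96 (h = 8*(⅓) + 1*(1/32) = 8/3 + 1/32 = 259/96 ≈ 2.6979)
d = 50179/96 (d = 259/96 + 52*10 = 259/96 + 520 = 50179/96 ≈ 522.70)
1/d = 1/(50179/96) = 96/50179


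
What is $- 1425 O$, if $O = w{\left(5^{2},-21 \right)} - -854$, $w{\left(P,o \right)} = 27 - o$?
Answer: $-1285350$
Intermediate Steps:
$O = 902$ ($O = \left(27 - -21\right) - -854 = \left(27 + 21\right) + 854 = 48 + 854 = 902$)
$- 1425 O = \left(-1425\right) 902 = -1285350$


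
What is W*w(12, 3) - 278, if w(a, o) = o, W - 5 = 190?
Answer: 307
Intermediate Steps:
W = 195 (W = 5 + 190 = 195)
W*w(12, 3) - 278 = 195*3 - 278 = 585 - 278 = 307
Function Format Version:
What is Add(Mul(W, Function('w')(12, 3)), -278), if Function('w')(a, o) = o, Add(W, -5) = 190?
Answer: 307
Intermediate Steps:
W = 195 (W = Add(5, 190) = 195)
Add(Mul(W, Function('w')(12, 3)), -278) = Add(Mul(195, 3), -278) = Add(585, -278) = 307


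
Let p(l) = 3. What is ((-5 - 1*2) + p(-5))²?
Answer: 16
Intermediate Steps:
((-5 - 1*2) + p(-5))² = ((-5 - 1*2) + 3)² = ((-5 - 2) + 3)² = (-7 + 3)² = (-4)² = 16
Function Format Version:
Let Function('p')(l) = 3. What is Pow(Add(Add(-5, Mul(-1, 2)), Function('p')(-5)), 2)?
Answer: 16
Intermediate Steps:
Pow(Add(Add(-5, Mul(-1, 2)), Function('p')(-5)), 2) = Pow(Add(Add(-5, Mul(-1, 2)), 3), 2) = Pow(Add(Add(-5, -2), 3), 2) = Pow(Add(-7, 3), 2) = Pow(-4, 2) = 16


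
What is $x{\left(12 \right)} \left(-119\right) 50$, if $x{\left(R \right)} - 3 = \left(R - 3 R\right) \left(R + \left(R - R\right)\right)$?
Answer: $1695750$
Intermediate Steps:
$x{\left(R \right)} = 3 - 2 R^{2}$ ($x{\left(R \right)} = 3 + \left(R - 3 R\right) \left(R + \left(R - R\right)\right) = 3 + - 2 R \left(R + 0\right) = 3 + - 2 R R = 3 - 2 R^{2}$)
$x{\left(12 \right)} \left(-119\right) 50 = \left(3 - 2 \cdot 12^{2}\right) \left(-119\right) 50 = \left(3 - 288\right) \left(-119\right) 50 = \left(-285\right) \left(-119\right) 50 = 33915 \cdot 50 = 1695750$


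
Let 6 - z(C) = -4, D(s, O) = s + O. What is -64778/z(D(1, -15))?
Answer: -32389/5 ≈ -6477.8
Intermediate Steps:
D(s, O) = O + s
z(C) = 10 (z(C) = 6 - 1*(-4) = 6 + 4 = 10)
-64778/z(D(1, -15)) = -64778/10 = -64778*⅒ = -32389/5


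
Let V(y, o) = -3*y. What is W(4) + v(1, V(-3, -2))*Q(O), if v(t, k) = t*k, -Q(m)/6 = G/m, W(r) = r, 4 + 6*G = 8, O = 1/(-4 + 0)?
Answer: 148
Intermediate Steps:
O = -¼ (O = 1/(-4) = -¼ ≈ -0.25000)
G = ⅔ (G = -⅔ + (⅙)*8 = -⅔ + 4/3 = ⅔ ≈ 0.66667)
Q(m) = -4/m
v(t, k) = k*t
W(4) + v(1, V(-3, -2))*Q(O) = 4 + (-3*(-3)*1)*(-4/(-¼)) = 4 + (9*1)*(-4*(-4)) = 4 + 9*16 = 4 + 144 = 148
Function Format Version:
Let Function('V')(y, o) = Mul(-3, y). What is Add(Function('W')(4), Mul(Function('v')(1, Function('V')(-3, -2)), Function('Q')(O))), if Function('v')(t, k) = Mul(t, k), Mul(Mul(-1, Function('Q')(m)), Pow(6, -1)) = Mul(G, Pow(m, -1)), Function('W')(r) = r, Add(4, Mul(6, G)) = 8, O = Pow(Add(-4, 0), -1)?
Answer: 148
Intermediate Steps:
O = Rational(-1, 4) (O = Pow(-4, -1) = Rational(-1, 4) ≈ -0.25000)
G = Rational(2, 3) (G = Add(Rational(-2, 3), Mul(Rational(1, 6), 8)) = Add(Rational(-2, 3), Rational(4, 3)) = Rational(2, 3) ≈ 0.66667)
Function('Q')(m) = Mul(-4, Pow(m, -1)) (Function('Q')(m) = Mul(-6, Mul(Rational(2, 3), Pow(m, -1))) = Mul(-4, Pow(m, -1)))
Function('v')(t, k) = Mul(k, t)
Add(Function('W')(4), Mul(Function('v')(1, Function('V')(-3, -2)), Function('Q')(O))) = Add(4, Mul(Mul(Mul(-3, -3), 1), Mul(-4, Pow(Rational(-1, 4), -1)))) = Add(4, Mul(Mul(9, 1), Mul(-4, -4))) = Add(4, Mul(9, 16)) = Add(4, 144) = 148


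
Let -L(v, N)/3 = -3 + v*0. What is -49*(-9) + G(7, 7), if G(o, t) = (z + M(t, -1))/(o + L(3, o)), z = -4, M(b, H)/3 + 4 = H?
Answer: 7037/16 ≈ 439.81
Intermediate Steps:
L(v, N) = 9 (L(v, N) = -3*(-3 + v*0) = -3*(-3 + 0) = -3*(-3) = 9)
M(b, H) = -12 + 3*H
G(o, t) = -19/(9 + o) (G(o, t) = (-4 + (-12 + 3*(-1)))/(o + 9) = (-4 + (-12 - 3))/(9 + o) = (-4 - 15)/(9 + o) = -19/(9 + o))
-49*(-9) + G(7, 7) = -49*(-9) - 19/(9 + 7) = 441 - 19/16 = 7037/16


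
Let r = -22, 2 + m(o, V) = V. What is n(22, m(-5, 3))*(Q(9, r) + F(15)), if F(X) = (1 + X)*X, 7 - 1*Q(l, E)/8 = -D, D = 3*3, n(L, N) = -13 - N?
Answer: -5152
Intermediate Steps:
m(o, V) = -2 + V
D = 9
Q(l, E) = 128 (Q(l, E) = 56 - (-8)*9 = 56 - 8*(-9) = 56 + 72 = 128)
F(X) = X*(1 + X)
n(22, m(-5, 3))*(Q(9, r) + F(15)) = (-13 - (-2 + 3))*(128 + 15*(1 + 15)) = (-13 - 1*1)*(128 + 15*16) = (-13 - 1)*(128 + 240) = -14*368 = -5152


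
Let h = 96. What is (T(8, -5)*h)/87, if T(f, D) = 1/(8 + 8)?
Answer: 2/29 ≈ 0.068966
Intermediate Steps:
T(f, D) = 1/16
(T(8, -5)*h)/87 = ((1/16)*96)/87 = 6*(1/87) = 2/29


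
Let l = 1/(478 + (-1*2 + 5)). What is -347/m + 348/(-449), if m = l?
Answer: -74941591/449 ≈ -1.6691e+5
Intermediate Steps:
l = 1/481 (l = 1/(478 + (-2 + 5)) = 1/(478 + 3) = 1/481 ≈ 0.0020790)
m = 1/481 ≈ 0.0020790
-347/m + 348/(-449) = -347/1/481 + 348/(-449) = -347*481 + 348*(-1/449) = -166907 - 348/449 = -74941591/449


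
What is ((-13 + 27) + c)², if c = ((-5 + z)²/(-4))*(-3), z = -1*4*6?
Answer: 6651241/16 ≈ 4.1570e+5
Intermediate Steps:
z = -24 (z = -4*6 = -24)
c = 2523/4 (c = ((-5 - 24)²/(-4))*(-3) = ((-29)²*(-¼))*(-3) = (841*(-¼))*(-3) = -841/4*(-3) = 2523/4 ≈ 630.75)
((-13 + 27) + c)² = ((-13 + 27) + 2523/4)² = (14 + 2523/4)² = (2579/4)² = 6651241/16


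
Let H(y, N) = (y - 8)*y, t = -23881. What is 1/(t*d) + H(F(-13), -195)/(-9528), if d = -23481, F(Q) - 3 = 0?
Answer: 2803751981/1780941240936 ≈ 0.0015743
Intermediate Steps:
F(Q) = 3 (F(Q) = 3 + 0 = 3)
H(y, N) = y*(-8 + y) (H(y, N) = (-8 + y)*y = y*(-8 + y))
1/(t*d) + H(F(-13), -195)/(-9528) = 1/(-23881*(-23481)) + (3*(-8 + 3))/(-9528) = -1/23881*(-1/23481) + (3*(-5))*(-1/9528) = 1/560749761 - 15*(-1/9528) = 1/560749761 + 5/3176 = 2803751981/1780941240936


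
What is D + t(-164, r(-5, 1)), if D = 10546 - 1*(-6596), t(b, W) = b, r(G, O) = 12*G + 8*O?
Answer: 16978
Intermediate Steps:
r(G, O) = 8*O + 12*G
D = 17142 (D = 10546 + 6596 = 17142)
D + t(-164, r(-5, 1)) = 17142 - 164 = 16978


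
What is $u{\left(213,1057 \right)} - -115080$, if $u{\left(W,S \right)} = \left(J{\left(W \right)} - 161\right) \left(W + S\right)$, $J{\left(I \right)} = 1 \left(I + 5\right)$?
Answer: $187470$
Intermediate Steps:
$J{\left(I \right)} = 5 + I$ ($J{\left(I \right)} = 1 \left(5 + I\right) = 5 + I$)
$u{\left(W,S \right)} = \left(-156 + W\right) \left(S + W\right)$ ($u{\left(W,S \right)} = \left(\left(5 + W\right) - 161\right) \left(W + S\right) = \left(-156 + W\right) \left(S + W\right)$)
$u{\left(213,1057 \right)} - -115080 = \left(213^{2} - 164892 - 33228 + 1057 \cdot 213\right) - -115080 = \left(45369 - 164892 - 33228 + 225141\right) + 115080 = 72390 + 115080 = 187470$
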